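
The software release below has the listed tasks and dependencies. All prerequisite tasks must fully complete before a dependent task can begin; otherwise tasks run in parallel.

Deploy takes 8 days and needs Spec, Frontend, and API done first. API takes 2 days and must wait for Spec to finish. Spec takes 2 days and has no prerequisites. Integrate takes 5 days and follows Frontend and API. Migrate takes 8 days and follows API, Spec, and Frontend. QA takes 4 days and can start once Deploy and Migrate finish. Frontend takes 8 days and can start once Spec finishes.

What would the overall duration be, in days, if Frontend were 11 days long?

Critical path before the change: Spec→Frontend→Deploy→QA = 2+8+8+4 = 22 giving 22 days.
Frontend lies on that path, so at 11 days the path becomes 25 days.
That remains the longest chain; total 25 days.

25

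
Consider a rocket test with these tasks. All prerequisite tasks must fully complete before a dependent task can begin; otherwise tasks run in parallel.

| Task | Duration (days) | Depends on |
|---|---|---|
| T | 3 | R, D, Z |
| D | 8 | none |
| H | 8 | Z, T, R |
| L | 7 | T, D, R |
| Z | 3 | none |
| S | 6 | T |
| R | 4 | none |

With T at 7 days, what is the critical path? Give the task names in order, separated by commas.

D, T, H

As given, the longest chain is D→T→H = 8+3+8 = 19, so the finish is 19 days.
T lies on that path, so at 7 days the path becomes 23 days.
No other chain overtakes it, so the finish is 23 days.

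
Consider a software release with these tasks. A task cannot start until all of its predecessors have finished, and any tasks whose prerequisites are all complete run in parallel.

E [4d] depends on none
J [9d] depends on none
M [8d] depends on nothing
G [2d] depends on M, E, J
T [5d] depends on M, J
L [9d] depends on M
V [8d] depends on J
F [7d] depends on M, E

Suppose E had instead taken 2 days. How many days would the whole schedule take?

17

As given, the longest chain is J→V = 9+8 = 17, so the finish is 17 days.
The longest path through E is only 11 days, so E has float 6.
No other chain overtakes it, so the finish is 17 days.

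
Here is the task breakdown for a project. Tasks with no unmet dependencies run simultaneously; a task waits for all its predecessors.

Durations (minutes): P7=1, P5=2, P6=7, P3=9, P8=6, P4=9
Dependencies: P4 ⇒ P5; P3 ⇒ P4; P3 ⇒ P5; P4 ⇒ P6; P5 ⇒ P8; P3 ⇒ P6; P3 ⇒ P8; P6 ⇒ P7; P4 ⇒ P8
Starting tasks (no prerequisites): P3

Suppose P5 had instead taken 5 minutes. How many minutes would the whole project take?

Critical path before the change: P3→P4→P5→P8 = 9+9+2+6 = 26 giving 26 minutes.
Since P5 is critical, the +3 change carries straight to that chain (now 29 minutes).
No other chain overtakes it, so the finish is 29 minutes.

29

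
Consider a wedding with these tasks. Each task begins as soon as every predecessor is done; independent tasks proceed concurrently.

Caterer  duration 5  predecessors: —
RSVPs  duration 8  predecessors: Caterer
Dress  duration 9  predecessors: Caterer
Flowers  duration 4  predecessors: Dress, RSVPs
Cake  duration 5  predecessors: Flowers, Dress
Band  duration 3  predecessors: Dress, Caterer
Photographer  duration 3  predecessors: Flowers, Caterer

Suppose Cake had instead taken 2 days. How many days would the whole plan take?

21

As given, the longest chain is Caterer→Dress→Flowers→Cake = 5+9+4+5 = 23, so the finish is 23 days.
Cake is on the critical path; changing it to 2 makes that path 20 days.
New critical path: Caterer→Dress→Flowers→Photographer = 5+9+4+3 = 21 ⇒ 21 days.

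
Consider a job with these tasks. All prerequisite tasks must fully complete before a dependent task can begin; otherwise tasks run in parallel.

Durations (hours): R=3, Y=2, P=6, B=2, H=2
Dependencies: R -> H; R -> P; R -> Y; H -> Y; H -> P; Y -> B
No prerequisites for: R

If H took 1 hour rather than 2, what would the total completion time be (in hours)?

10

The binding path is R→H→P = 3+2+6 = 11; finish at 11 hours.
Since H is critical, the -1 change carries straight to that chain (now 10 hours).
The critical path is still R→H→P; finish is now 10 hours.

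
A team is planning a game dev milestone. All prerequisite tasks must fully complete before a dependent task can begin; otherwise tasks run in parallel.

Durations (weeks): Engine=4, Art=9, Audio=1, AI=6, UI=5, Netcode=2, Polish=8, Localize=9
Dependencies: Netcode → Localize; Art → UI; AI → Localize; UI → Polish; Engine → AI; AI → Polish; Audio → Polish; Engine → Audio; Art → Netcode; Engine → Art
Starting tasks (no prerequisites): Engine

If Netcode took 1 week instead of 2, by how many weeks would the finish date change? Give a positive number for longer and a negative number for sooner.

Critical path before the change: Engine→Art→UI→Polish = 4+9+5+8 = 26 giving 26 weeks.
Netcode is off the critical path — its longest chain is 24 weeks, giving 2 of slack.
The critical path is still Engine→Art→UI→Polish; finish is now 26 weeks.
Change in finish: 26 − 26 = +0 weeks.

0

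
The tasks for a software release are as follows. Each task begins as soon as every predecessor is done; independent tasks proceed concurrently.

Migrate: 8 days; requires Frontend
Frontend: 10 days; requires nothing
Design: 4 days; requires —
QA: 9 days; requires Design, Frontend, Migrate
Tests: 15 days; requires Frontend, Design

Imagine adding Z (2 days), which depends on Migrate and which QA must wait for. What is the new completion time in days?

29

Originally the job takes 27 days.
With Z inserted, QA now waits for max(Design, Frontend, Migrate, Z).
New critical path: Frontend→Migrate→Z→QA = 10+8+2+9 = 29 ⇒ 29 days.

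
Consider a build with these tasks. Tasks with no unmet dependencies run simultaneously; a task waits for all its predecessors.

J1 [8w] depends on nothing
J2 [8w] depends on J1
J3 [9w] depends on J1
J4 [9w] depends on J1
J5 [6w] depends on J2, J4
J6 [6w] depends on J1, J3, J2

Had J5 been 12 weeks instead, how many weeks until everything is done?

The binding path is J1→J4→J5 = 8+9+6 = 23; finish at 23 weeks.
Since J5 is critical, the +6 change carries straight to that chain (now 29 weeks).
No other chain overtakes it, so the finish is 29 weeks.

29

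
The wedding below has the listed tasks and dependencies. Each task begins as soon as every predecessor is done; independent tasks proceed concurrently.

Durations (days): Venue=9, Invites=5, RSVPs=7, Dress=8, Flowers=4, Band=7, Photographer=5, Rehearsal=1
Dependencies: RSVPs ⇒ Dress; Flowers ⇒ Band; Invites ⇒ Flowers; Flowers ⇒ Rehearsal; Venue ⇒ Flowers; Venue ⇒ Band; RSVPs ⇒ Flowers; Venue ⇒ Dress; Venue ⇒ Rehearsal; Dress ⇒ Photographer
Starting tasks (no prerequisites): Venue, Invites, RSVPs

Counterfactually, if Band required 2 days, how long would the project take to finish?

Actual critical path: Venue→Dress→Photographer = 9+8+5 = 22 ⇒ 22 days.
The longest path through Band is only 20 days, so Band has float 2.
That remains the longest chain; total 22 days.

22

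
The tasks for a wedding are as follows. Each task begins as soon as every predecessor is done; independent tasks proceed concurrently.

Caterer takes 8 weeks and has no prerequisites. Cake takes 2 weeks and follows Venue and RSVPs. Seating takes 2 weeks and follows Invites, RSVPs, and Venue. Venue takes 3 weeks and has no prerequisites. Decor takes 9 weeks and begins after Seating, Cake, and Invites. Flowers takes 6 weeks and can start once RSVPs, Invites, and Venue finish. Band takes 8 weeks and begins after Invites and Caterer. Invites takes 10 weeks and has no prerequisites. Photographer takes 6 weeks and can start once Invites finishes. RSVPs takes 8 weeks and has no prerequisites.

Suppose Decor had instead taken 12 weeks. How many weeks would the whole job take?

The binding path is Invites→Seating→Decor = 10+2+9 = 21; finish at 21 weeks.
Since Decor is critical, the +3 change carries straight to that chain (now 24 weeks).
The critical path is still Invites→Seating→Decor; finish is now 24 weeks.

24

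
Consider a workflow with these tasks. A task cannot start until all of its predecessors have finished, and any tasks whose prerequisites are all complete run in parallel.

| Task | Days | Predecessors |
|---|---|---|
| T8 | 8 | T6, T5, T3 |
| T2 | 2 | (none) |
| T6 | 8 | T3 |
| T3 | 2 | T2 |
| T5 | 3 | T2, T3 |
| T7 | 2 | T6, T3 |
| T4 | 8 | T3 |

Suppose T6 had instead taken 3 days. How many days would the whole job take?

15

Baseline: T2→T3→T6→T8 = 2+2+8+8 = 20 → 20 days.
Since T6 is critical, the -5 change carries straight to that chain (now 15 days).
The binding chain switches to T2→T3→T5→T8 = 2+2+3+8 = 15; finish 15 days.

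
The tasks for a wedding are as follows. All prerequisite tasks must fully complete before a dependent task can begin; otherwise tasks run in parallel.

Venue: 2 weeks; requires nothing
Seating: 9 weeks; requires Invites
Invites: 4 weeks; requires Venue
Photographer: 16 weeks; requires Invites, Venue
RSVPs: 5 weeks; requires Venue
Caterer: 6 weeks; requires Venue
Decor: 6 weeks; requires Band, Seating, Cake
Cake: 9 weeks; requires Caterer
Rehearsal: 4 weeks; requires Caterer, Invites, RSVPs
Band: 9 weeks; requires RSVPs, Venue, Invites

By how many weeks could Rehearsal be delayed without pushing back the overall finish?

11

The longest chain is Venue→Caterer→Cake→Decor = 2+6+9+6 = 23; overall finish 23 weeks.
The longest chain containing Rehearsal totals 12 weeks.
Slack of Rehearsal = 19 − 8 = 11 weeks.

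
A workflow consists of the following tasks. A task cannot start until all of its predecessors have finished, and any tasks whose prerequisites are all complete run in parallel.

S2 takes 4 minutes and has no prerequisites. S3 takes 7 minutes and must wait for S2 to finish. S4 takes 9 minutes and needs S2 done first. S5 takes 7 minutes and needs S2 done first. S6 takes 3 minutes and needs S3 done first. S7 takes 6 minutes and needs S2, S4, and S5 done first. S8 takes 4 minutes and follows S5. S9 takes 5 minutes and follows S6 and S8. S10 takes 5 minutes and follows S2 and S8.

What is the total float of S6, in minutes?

1

S2→S5→S8→S9 = 4+7+4+5 = 20 sets the makespan at 20 minutes.
Longest path through S6: 19 minutes (earliest finish 14, latest finish 15).
Slack of S6 = 12 − 11 = 1 minute.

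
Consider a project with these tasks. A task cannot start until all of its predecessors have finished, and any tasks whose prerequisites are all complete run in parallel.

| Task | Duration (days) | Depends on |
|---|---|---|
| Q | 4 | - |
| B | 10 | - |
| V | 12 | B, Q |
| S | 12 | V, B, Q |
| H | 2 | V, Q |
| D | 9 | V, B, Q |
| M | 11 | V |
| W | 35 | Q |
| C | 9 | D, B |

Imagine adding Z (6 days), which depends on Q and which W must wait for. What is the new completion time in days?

Originally the plan takes 40 days.
With Z inserted, W now waits for max(Q, Z).
New critical path: Q→Z→W = 4+6+35 = 45 ⇒ 45 days.

45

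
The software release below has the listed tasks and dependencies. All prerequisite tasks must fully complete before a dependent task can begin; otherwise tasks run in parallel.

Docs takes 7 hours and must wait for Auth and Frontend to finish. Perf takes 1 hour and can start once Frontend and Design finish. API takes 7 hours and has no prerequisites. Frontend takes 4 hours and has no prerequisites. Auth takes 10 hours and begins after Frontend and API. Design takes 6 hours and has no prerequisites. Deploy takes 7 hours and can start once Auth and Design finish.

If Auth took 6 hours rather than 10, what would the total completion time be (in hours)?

20

The binding path is API→Auth→Docs = 7+10+7 = 24; finish at 24 hours.
Auth lies on that path, so at 6 hours the path becomes 20 hours.
That remains the longest chain; total 20 hours.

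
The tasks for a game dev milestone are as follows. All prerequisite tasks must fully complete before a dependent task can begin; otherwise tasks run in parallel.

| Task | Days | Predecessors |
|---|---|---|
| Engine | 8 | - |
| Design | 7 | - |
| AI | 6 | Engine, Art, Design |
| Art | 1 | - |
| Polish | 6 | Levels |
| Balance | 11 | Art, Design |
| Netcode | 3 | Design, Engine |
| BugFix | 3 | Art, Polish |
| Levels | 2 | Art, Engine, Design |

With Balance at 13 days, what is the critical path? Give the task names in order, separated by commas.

Design, Balance

The binding path is Engine→Levels→Polish→BugFix = 8+2+6+3 = 19; finish at 19 days.
Balance has 1 day of float (longest path through it is 18).
The binding chain switches to Design→Balance = 7+13 = 20; finish 20 days.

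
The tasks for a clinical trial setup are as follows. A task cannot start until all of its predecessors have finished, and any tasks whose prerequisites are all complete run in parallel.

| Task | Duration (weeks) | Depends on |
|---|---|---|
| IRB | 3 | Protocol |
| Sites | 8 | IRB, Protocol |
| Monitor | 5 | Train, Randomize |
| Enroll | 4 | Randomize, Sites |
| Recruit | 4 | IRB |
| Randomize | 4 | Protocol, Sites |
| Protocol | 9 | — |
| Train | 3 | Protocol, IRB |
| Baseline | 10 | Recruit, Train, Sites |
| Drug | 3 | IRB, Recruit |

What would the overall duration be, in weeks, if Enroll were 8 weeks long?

32

Baseline: Protocol→IRB→Sites→Baseline = 9+3+8+10 = 30 → 30 weeks.
The longest path through Enroll is only 28 weeks, so Enroll has float 2.
The binding chain switches to Protocol→IRB→Sites→Randomize→Enroll = 9+3+8+4+8 = 32; finish 32 weeks.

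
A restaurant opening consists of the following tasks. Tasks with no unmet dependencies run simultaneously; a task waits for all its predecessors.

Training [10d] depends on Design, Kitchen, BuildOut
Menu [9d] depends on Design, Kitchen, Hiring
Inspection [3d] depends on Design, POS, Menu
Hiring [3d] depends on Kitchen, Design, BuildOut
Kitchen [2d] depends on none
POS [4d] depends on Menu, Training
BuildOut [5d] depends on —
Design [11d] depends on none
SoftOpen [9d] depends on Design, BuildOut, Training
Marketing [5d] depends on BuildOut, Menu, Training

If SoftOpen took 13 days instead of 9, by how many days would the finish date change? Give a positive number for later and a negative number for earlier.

Critical path before the change: Design→Training→SoftOpen = 11+10+9 = 30 giving 30 days.
SoftOpen lies on that path, so at 13 days the path becomes 34 days.
No other chain overtakes it, so the finish is 34 days.
Change in finish: 34 − 30 = +4 days.

4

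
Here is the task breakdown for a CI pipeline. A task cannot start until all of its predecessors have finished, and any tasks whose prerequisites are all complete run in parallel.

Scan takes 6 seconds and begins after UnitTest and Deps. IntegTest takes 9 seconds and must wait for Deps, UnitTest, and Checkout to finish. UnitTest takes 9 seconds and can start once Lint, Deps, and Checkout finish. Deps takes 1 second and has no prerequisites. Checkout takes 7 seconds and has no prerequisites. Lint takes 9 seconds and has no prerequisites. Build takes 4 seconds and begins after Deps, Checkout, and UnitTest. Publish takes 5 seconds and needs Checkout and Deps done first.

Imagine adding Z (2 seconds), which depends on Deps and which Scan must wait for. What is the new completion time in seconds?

27

Originally the plan takes 27 seconds.
With Z inserted, Scan now waits for max(UnitTest, Deps, Z).
New critical path: Lint→UnitTest→IntegTest = 9+9+9 = 27 ⇒ 27 seconds.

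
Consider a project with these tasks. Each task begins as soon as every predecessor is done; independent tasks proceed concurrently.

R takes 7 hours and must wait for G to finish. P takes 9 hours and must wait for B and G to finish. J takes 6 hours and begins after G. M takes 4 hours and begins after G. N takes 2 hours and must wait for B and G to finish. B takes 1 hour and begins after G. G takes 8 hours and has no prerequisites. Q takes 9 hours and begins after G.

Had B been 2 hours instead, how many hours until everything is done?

Baseline: G→B→P = 8+1+9 = 18 → 18 hours.
B lies on that path, so at 2 hours the path becomes 19 hours.
No other chain overtakes it, so the finish is 19 hours.

19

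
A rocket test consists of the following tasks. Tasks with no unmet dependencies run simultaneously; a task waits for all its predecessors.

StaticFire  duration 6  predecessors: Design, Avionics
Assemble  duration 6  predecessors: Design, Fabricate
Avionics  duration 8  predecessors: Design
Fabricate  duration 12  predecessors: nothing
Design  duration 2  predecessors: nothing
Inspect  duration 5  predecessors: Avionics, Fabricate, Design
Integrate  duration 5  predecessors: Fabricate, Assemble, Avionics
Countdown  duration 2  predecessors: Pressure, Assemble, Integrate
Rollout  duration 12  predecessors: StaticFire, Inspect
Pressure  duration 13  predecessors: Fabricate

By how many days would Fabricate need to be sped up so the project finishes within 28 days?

1

Current finish: 29 days; target: 28.
Fabricate is on every critical path, so each day cut from Fabricate cuts the finish by one (this holds down to a finish of 28).
Need 29 − 28 = 1 day off Fabricate → Fabricate becomes 11 days, finish becomes 28.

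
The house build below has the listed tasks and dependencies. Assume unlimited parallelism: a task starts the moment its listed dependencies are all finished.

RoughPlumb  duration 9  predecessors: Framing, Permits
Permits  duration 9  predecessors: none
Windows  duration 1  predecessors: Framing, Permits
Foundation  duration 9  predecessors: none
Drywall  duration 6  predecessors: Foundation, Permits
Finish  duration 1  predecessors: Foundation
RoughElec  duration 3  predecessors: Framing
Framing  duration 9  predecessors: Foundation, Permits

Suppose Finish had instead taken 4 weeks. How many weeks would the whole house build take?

27

The binding path is Permits→Framing→RoughPlumb = 9+9+9 = 27; finish at 27 weeks.
Finish is off the critical path — its longest chain is 10 weeks, giving 17 of slack.
The critical path is still Permits→Framing→RoughPlumb; finish is now 27 weeks.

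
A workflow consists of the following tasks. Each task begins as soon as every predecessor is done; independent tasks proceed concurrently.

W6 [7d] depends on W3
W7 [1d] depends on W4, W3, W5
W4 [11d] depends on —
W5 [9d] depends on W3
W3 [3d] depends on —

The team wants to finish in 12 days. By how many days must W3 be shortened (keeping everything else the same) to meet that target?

1

Current finish: 13 days; target: 12.
W3 is on every critical path, so each day cut from W3 cuts the finish by one (this holds down to a finish of 12).
Need 13 − 12 = 1 day off W3 → W3 becomes 2 days, finish becomes 12.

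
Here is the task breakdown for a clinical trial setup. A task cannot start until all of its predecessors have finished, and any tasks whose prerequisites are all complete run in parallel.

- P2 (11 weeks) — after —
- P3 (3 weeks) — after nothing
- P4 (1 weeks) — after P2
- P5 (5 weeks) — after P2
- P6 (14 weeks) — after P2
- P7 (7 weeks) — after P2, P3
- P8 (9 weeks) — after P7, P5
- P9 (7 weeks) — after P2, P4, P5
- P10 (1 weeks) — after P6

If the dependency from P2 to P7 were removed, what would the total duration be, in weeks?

26

Original critical path: P2→P7→P8 = 11+7+9 = 27 ⇒ 27 weeks.
Without P2→P7, P7's earliest start moves from 11 to 3.
The longest chain is now P2→P6→P10 = 11+14+1 = 26, so the project takes 26 weeks.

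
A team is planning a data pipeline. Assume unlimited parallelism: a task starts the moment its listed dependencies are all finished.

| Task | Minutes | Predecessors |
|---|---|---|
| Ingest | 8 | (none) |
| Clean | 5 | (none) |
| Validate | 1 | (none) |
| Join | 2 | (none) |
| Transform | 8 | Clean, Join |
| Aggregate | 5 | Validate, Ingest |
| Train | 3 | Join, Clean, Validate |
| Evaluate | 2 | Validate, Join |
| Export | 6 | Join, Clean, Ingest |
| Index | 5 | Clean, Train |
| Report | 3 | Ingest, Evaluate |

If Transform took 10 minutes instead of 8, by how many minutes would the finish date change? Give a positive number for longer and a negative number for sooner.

1

Baseline: Ingest→Export = 8+6 = 14 → 14 minutes.
Transform has 1 minute of float (longest path through it is 13).
New critical path: Clean→Transform = 5+10 = 15 ⇒ 15 minutes.
Change in finish: 15 − 14 = +1 minutes.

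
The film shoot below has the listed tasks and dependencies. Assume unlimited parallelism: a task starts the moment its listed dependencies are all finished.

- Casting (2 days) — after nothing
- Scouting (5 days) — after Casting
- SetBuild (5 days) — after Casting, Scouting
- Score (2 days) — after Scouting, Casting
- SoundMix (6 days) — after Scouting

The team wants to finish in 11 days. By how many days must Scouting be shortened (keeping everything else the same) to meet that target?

Current finish: 13 days; target: 11.
Scouting is on every critical path, so each day cut from Scouting cuts the finish by one (this holds down to a finish of 9).
Need 13 − 11 = 2 days off Scouting → Scouting becomes 3 days, finish becomes 11.

2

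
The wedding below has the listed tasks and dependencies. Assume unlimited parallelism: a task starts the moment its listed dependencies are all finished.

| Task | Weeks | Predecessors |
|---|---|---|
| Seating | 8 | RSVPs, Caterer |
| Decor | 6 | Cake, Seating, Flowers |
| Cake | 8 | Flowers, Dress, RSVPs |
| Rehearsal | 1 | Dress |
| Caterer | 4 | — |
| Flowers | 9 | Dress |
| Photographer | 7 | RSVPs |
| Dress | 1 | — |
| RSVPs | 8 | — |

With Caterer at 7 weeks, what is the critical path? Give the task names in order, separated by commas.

Dress, Flowers, Cake, Decor

Actual critical path: Dress→Flowers→Cake→Decor = 1+9+8+6 = 24 ⇒ 24 weeks.
Caterer is off the critical path — its longest chain is 18 weeks, giving 6 of slack.
That remains the longest chain; total 24 weeks.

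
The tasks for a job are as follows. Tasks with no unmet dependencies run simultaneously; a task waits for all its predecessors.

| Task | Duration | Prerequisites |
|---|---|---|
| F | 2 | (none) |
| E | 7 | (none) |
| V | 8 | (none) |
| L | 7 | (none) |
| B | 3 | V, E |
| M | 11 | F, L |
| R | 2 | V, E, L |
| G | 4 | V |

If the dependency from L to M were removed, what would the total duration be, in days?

13

With the dependency in place, L→M = 7+11 = 18 sets the finish at 18 days.
Without L→M, M's earliest start moves from 7 to 2.
New critical path: F→M = 2+11 = 13 ⇒ 13 days.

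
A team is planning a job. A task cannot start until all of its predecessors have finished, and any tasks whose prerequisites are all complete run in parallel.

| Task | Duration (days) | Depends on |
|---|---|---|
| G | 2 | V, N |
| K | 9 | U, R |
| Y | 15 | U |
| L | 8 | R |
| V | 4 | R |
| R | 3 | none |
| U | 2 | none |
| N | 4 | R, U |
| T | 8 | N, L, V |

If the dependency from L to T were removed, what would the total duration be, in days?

17

Original critical path: R→L→T = 3+8+8 = 19 ⇒ 19 days.
Without L→T, T's earliest start moves from 11 to 7.
After: U→Y = 2+15 = 17 → 17 days.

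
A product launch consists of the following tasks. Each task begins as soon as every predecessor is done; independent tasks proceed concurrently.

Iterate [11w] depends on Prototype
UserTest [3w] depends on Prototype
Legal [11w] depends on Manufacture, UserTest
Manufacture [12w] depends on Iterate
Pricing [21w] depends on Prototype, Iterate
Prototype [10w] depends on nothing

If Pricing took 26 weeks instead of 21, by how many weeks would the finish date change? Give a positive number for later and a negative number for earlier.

Baseline: Prototype→Iterate→Manufacture→Legal = 10+11+12+11 = 44 → 44 weeks.
Pricing has 2 weeks of float (longest path through it is 42).
Now Prototype→Iterate→Pricing = 10+11+26 = 47 is longest, so the finish becomes 47 weeks.
Change in finish: 47 − 44 = +3 weeks.

3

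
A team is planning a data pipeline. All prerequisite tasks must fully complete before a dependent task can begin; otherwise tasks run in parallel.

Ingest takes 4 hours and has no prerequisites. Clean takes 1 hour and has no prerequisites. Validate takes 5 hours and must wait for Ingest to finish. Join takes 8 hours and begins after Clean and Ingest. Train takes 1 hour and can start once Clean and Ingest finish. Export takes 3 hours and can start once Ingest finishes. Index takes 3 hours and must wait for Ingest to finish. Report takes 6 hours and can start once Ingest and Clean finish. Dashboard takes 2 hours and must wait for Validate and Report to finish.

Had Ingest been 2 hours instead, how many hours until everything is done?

The binding path is Ingest→Join = 4+8 = 12; finish at 12 hours.
Ingest lies on that path, so at 2 hours the path becomes 10 hours.
No other chain overtakes it, so the finish is 10 hours.

10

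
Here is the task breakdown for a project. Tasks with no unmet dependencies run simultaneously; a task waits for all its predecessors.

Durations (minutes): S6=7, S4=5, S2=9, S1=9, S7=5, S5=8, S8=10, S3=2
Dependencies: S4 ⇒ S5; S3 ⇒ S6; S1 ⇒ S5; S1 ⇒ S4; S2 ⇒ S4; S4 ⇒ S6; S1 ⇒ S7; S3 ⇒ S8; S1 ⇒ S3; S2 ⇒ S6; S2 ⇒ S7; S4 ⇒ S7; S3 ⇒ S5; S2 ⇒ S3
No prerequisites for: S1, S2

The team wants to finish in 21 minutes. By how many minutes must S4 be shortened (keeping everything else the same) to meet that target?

Current finish: 22 minutes; target: 21.
S4 is on every critical path, so each minute cut from S4 cuts the finish by one (this holds down to a finish of 21).
Need 22 − 21 = 1 minute off S4 → S4 becomes 4 minutes, finish becomes 21.

1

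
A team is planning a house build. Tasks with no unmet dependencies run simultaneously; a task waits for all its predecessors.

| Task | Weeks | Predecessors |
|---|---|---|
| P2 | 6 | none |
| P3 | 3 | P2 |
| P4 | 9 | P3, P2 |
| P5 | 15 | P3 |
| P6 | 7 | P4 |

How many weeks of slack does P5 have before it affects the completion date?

1

P2→P3→P4→P6 = 6+3+9+7 = 25 sets the makespan at 25 weeks.
The longest chain containing P5 totals 24 weeks.
Float = 25 − 24 = 1.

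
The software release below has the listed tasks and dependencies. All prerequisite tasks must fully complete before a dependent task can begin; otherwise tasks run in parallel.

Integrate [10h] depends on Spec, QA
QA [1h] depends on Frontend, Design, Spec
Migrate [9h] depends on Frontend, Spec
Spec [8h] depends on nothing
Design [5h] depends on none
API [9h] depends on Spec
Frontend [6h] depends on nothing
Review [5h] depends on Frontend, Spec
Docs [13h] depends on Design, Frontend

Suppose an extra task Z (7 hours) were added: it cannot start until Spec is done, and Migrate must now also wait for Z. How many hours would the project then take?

Originally the project takes 19 hours.
With Z inserted, Migrate now waits for max(Frontend, Spec, Z).
New critical path: Spec→Z→Migrate = 8+7+9 = 24 ⇒ 24 hours.

24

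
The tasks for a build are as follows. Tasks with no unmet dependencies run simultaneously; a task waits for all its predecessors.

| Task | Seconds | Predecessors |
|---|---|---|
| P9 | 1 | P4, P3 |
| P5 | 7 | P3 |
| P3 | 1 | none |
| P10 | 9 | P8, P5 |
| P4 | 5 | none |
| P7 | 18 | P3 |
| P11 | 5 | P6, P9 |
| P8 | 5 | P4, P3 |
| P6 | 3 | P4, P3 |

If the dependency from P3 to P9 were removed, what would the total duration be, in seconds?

19

Before: longest chain P3→P7 = 1+18 = 19, finish 19.
Dropping P3→P9 doesn't change P9's earliest start (5); another predecessor still binds.
The longest chain is now P3→P7 = 1+18 = 19, so the schedule takes 19 seconds.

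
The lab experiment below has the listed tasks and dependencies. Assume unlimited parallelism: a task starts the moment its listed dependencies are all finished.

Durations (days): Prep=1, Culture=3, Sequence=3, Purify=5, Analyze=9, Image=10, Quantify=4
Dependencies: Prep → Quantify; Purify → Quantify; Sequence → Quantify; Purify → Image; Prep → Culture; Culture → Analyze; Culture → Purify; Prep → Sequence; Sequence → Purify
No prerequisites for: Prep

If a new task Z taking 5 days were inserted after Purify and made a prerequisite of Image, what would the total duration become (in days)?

Originally the plan takes 19 days.
With Z inserted, Image now waits for max(Purify, Z).
New critical path: Prep→Culture→Purify→Z→Image = 1+3+5+5+10 = 24 ⇒ 24 days.

24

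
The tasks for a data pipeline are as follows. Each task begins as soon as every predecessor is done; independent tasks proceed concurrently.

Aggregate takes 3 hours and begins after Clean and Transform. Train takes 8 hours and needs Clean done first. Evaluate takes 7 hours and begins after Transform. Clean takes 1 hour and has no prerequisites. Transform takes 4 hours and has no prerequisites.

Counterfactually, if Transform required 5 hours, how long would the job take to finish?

Actual critical path: Transform→Evaluate = 4+7 = 11 ⇒ 11 hours.
Transform lies on that path, so at 5 hours the path becomes 12 hours.
That remains the longest chain; total 12 hours.

12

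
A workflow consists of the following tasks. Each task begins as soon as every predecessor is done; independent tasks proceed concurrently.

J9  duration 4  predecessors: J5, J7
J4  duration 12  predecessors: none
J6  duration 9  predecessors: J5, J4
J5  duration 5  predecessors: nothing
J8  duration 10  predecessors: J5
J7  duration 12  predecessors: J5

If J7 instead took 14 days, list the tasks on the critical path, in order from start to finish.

J5, J7, J9

Baseline: J5→J7→J9 = 5+12+4 = 21 → 21 days.
J7 is on the critical path; changing it to 14 makes that path 23 days.
That remains the longest chain; total 23 days.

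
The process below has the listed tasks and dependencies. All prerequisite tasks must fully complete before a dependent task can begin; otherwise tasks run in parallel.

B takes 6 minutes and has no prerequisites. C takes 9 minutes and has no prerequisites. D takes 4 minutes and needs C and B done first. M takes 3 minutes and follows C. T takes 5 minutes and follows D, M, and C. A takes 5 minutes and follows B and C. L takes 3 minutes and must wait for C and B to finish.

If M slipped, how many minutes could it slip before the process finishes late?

1

The longest chain is C→D→T = 9+4+5 = 18; overall finish 18 minutes.
M finishes as early as 12 and must finish by 13.
Slack of M = 10 − 9 = 1 minute.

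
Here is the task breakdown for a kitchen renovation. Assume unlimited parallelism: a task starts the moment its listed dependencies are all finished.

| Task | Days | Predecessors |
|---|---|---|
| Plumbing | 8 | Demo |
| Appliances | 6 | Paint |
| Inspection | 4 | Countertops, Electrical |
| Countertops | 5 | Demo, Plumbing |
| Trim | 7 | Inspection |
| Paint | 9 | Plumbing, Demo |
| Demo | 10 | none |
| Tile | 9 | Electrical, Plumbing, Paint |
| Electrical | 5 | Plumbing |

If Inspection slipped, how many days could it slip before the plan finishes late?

2

The longest chain is Demo→Plumbing→Paint→Tile = 10+8+9+9 = 36; overall finish 36 days.
Longest path through Inspection: 34 days (earliest finish 27, latest finish 29).
Slack of Inspection = 25 − 23 = 2 days.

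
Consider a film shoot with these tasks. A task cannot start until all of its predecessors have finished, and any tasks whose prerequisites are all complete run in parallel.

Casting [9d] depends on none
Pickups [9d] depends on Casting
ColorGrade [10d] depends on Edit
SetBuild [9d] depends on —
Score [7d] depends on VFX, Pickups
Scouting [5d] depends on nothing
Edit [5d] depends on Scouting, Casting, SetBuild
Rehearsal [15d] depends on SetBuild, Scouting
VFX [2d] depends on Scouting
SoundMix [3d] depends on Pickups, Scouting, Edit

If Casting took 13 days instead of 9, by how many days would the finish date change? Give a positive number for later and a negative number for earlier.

4

Baseline: Casting→Pickups→Score = 9+9+7 = 25 → 25 days.
Since Casting is critical, the +4 change carries straight to that chain (now 29 days).
That remains the longest chain; total 29 days.
Change in finish: 29 − 25 = +4 days.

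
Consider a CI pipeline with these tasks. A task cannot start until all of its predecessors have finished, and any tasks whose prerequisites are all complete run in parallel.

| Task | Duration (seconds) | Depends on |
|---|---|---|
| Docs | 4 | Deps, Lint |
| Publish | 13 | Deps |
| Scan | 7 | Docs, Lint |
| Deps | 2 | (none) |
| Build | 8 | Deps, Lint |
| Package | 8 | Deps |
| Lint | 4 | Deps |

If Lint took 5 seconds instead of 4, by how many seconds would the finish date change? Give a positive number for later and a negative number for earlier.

Critical path before the change: Deps→Lint→Docs→Scan = 2+4+4+7 = 17 giving 17 seconds.
Lint is on the critical path; changing it to 5 makes that path 18 seconds.
The critical path is still Deps→Lint→Docs→Scan; finish is now 18 seconds.
Change in finish: 18 − 17 = +1 seconds.

1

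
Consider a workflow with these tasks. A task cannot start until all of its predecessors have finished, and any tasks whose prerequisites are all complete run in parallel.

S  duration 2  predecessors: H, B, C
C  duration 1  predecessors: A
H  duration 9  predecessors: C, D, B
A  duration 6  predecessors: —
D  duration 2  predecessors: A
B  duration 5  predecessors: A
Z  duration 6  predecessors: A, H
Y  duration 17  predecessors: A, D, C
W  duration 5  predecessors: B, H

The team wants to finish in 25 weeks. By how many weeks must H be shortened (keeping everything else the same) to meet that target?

1

Current finish: 26 weeks; target: 25.
H is on every critical path, so each week cut from H cuts the finish by one (this holds down to a finish of 25).
Need 26 − 25 = 1 week off H → H becomes 8 weeks, finish becomes 25.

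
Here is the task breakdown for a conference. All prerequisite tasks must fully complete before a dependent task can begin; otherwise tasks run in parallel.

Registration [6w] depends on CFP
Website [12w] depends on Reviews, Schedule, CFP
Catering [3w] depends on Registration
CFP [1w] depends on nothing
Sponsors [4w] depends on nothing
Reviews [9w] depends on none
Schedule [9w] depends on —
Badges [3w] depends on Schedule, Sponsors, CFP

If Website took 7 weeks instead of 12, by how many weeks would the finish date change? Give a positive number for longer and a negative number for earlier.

-5

The binding path is Reviews→Website = 9+12 = 21; finish at 21 weeks.
Since Website is critical, the -5 change carries straight to that chain (now 16 weeks).
That remains the longest chain; total 16 weeks.
Change in finish: 16 − 21 = -5 weeks.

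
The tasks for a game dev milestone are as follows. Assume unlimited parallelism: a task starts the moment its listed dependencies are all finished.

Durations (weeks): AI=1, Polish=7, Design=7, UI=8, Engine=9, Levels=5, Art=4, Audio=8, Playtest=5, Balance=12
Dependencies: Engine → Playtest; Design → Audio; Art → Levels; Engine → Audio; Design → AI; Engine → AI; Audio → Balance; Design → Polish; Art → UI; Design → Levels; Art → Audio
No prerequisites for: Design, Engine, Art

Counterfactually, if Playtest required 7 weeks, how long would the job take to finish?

As given, the longest chain is Engine→Audio→Balance = 9+8+12 = 29, so the finish is 29 weeks.
Playtest has 15 weeks of float (longest path through it is 14).
No other chain overtakes it, so the finish is 29 weeks.

29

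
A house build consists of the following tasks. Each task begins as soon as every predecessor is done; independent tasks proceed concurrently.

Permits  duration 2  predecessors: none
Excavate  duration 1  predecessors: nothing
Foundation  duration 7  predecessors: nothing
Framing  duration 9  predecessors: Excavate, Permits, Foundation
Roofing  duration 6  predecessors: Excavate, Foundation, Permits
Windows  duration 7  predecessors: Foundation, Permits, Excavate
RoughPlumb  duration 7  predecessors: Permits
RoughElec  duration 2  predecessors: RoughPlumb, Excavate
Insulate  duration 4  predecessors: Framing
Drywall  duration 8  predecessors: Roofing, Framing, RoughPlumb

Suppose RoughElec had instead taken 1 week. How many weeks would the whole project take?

The binding path is Foundation→Framing→Drywall = 7+9+8 = 24; finish at 24 weeks.
RoughElec has 13 weeks of float (longest path through it is 11).
The critical path is still Foundation→Framing→Drywall; finish is now 24 weeks.

24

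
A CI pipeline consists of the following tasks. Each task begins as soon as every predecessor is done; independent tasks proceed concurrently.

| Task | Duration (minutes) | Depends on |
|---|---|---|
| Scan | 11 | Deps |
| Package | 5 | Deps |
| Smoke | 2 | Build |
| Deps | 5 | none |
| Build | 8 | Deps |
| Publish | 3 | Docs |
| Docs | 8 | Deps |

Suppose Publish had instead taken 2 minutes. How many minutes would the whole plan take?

16

The binding path is Deps→Docs→Publish = 5+8+3 = 16; finish at 16 minutes.
Since Publish is critical, the -1 change carries straight to that chain (now 15 minutes).
New critical path: Deps→Scan = 5+11 = 16 ⇒ 16 minutes.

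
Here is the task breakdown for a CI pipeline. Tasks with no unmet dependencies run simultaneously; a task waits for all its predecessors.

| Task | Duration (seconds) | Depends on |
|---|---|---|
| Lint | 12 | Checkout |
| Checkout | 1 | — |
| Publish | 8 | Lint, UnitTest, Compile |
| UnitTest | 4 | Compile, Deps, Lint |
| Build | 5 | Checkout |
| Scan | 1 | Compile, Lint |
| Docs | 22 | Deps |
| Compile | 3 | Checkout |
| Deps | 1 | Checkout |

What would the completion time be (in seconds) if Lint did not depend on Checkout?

24

Original critical path: Checkout→Lint→UnitTest→Publish = 1+12+4+8 = 25 ⇒ 25 seconds.
Without Checkout→Lint, Lint's earliest start moves from 1 to 0.
The longest chain is now Checkout→Deps→Docs = 1+1+22 = 24, so the project takes 24 seconds.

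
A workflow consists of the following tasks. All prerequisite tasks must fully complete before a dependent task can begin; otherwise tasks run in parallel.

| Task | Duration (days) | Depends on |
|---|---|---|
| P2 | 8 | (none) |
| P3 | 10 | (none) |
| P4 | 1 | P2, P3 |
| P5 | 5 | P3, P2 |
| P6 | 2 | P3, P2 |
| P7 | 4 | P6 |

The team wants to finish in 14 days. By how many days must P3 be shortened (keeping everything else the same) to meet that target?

Current finish: 16 days; target: 14.
P3 is on every critical path, so each day cut from P3 cuts the finish by one (this holds down to a finish of 14).
Need 16 − 14 = 2 days off P3 → P3 becomes 8 days, finish becomes 14.

2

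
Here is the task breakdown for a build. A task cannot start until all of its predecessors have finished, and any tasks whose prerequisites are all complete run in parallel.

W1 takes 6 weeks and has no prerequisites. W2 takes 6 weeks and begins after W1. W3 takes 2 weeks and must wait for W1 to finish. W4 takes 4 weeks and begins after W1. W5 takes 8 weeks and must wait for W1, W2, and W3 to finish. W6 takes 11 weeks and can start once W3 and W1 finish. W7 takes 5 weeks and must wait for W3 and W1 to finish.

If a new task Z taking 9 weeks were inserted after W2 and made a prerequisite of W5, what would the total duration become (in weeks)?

Originally the build takes 20 weeks.
With Z inserted, W5 now waits for max(W1, W2, W3, Z).
New critical path: W1→W2→Z→W5 = 6+6+9+8 = 29 ⇒ 29 weeks.

29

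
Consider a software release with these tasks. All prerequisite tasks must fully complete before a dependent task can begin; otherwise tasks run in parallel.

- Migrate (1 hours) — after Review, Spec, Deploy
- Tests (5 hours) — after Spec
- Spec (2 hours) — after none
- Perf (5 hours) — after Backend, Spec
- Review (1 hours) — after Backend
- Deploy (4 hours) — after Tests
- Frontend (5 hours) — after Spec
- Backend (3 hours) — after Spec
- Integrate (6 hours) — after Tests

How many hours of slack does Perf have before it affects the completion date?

3

Spec→Tests→Integrate = 2+5+6 = 13 sets the makespan at 13 hours.
The longest chain containing Perf totals 10 hours.
Slack of Perf = 8 − 5 = 3 hours.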